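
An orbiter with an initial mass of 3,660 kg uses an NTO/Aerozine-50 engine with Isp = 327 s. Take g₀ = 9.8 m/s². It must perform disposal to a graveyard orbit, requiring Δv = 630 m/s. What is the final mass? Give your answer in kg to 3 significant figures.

v_e = Isp · g₀ = 327 × 9.8 = 3204.6 m/s.
By the Tsiolkovsky rocket equation, m₀/m_f = exp(Δv / v_e) = exp(630 / 3204.6) = exp(0.1966) = 1.2172.
m_f = m₀ / 1.2172 = 3,660 / 1.2172 = 3,006.9 kg.

final mass ≈ 3010 kg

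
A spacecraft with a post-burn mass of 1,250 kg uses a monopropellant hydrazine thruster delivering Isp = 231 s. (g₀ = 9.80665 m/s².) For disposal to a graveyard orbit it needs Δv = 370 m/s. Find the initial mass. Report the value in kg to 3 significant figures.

initial mass ≈ 1470 kg

v_e = Isp · g₀ = 231 × 9.80665 = 2265.3 m/s.
From the ideal rocket equation, m₀/m_f = exp(Δv / v_e) = exp(370 / 2265.3) = exp(0.1633) = 1.1774.
m₀ = m_f × 1.1774 = 1,250 × 1.1774 = 1,471.75 kg.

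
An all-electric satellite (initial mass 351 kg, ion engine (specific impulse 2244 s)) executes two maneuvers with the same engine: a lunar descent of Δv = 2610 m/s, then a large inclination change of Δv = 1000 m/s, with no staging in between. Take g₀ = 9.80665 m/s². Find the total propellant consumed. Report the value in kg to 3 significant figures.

v_e = Isp · g₀ = 2244 × 9.80665 = 22006.1 m/s.
After the first burn: m = 351 × exp(−2610/22006.1) = 351 × 0.88816 = 311.744 kg.
After the second burn: m = 311.744 × exp(−1000/22006.1) = 311.744 × 0.95558 = 297.896 kg.
Total propellant = m₀ − m_final = 351 − 297.896 = 53.104 kg.

total propellant consumed ≈ 53.1 kg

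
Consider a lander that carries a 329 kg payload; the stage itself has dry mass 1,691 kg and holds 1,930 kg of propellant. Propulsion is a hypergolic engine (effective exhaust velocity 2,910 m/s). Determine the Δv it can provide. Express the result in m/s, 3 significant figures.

Δv ≈ 1950 m/s

m₀ = payload + dry + propellant = 329 + 1,691 + 1,930 = 3,950 kg.
m_f = payload + dry = 329 + 1,691 = 2,020 kg.
Δv = v_e · ln(m₀/m_f) = 2910.0 × ln(1.955) = 2910.0 × 0.6706 ≈ 1951.5 m/s.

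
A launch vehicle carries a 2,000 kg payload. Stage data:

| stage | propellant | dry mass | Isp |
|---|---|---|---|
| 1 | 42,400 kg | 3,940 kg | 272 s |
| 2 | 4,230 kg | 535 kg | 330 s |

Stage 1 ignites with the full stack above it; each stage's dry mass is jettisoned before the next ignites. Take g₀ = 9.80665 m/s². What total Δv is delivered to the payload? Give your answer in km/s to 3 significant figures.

Δv ≈ 7.45 km/s

Ignition mass of stage 1 = 42,400+3,940 + 4,230+535 + 2,000 = 53,105 kg.
Stage 1: m₀ = 53,105 kg, m_f = 53,105 − 42,400 = 10,705 kg; Δv = 272×9.80665×ln(4.961) = 2667.4×1.6016 ≈ 4272 m/s.
Stage 2: m₀ = 6,765 kg, m_f = 6,765 − 4,230 = 2,535 kg; Δv = 330×9.80665×ln(2.669) = 3236.2×0.9816 ≈ 3177 m/s.
Total Δv = 4272 + 3177 = 7449 m/s.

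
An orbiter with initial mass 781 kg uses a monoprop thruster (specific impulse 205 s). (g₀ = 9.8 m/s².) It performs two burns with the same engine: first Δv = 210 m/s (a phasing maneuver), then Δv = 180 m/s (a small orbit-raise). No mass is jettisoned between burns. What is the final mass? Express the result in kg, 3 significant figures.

final mass ≈ 643 kg

v_e = Isp · g₀ = 205 × 9.8 = 2009.0 m/s.
After the first burn: m = 781 × exp(−210/2009.0) = 781 × 0.90075 = 703.486 kg.
After the second burn: m = 703.486 × exp(−180/2009.0) = 703.486 × 0.91430 = 643.197 kg.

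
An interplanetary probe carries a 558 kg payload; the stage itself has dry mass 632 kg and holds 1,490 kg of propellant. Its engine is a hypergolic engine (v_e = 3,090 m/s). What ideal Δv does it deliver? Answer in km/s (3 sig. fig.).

m₀ = payload + dry + propellant = 558 + 632 + 1,490 = 2,680 kg.
m_f = payload + dry = 558 + 632 = 1,190 kg.
Rocket equation: Δv = v_e · ln(m₀/m_f) = 3090.0 × ln(2.252) = 3090.0 × 0.8119 ≈ 2508.7 m/s.

Δv ≈ 2.51 km/s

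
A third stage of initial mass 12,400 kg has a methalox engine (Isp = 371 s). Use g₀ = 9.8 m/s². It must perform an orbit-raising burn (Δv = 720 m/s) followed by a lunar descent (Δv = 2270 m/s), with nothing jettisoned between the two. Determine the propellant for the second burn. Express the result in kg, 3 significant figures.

propellant for the second burn ≈ 4720 kg

v_e = Isp · g₀ = 371 × 9.8 = 3635.8 m/s.
After the first burn: m = 12400 × exp(−720/3635.8) = 12400 × 0.82034 = 10,172.2 kg.
After the second burn: m = 10,172.2 × exp(−2270/3635.8) = 10,172.2 × 0.53561 = 5,448.33 kg.
Second-burn propellant = 10,172.2 − 5,448.33 = 4,723.87 kg.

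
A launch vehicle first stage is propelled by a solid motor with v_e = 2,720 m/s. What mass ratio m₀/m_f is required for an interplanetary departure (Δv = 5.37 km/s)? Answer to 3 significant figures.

m₀/m_f = exp(Δv / v_e) = exp(5370 / 2720.0) = exp(1.9743) = 7.2013.

mass ratio ≈ 7.20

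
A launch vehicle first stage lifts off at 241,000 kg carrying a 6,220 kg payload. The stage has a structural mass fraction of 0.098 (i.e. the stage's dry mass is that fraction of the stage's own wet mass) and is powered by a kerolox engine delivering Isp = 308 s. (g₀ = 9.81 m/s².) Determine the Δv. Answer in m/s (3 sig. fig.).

Stage wet mass = m₀ − payload = 241,000 − 6,220 = 234,780 kg.
Stage dry mass = ε × stage wet mass = 0.098 × 234,780 = 23,008.4 kg.
Burnout mass m_f = stage dry + payload = 23,008.4 + 6,220 = 29,228.4 kg.
v_e = Isp · g₀ = 308 × 9.81 = 3021.5 m/s.
From the ideal rocket equation, Δv = v_e · ln(241,000/29,228.4) = 3021.5 × ln(8.245) = 3021.5 × 2.1097 ≈ 6374 m/s.

Δv ≈ 6370 m/s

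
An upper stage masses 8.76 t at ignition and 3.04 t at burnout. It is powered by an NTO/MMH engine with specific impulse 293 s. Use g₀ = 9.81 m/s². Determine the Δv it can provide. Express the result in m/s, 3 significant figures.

Δv ≈ 3040 m/s

v_e = Isp · g₀ = 293 × 9.81 = 2874.3 m/s.
By the Tsiolkovsky rocket equation, Δv = v_e · ln(m₀/m_f) = 2874.3 × ln(2.882) = 2874.3 × 1.0583 ≈ 3042.0 m/s.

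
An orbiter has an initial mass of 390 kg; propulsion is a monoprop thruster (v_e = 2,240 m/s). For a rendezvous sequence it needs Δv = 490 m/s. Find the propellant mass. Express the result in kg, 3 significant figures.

From the ideal rocket equation, m₀/m_f = exp(Δv / v_e) = exp(490 / 2240.0) = exp(0.2188) = 1.2445.
m_f = 390 / 1.2445 = 313.379 kg, so propellant = m₀ − m_f = 390 − 313.379 = 76.621 kg.

propellant mass ≈ 76.6 kg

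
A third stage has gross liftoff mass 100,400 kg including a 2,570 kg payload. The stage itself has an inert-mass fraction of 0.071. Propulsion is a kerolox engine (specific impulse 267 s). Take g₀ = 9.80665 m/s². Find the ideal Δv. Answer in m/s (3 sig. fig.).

Δv ≈ 6170 m/s

Stage wet mass = m₀ − payload = 100,400 − 2,570 = 97,830 kg.
Stage dry mass = ε × stage wet mass = 0.071 × 97,830 = 6,945.93 kg.
Burnout mass m_f = stage dry + payload = 6,945.93 + 2,570 = 9,515.93 kg.
v_e = Isp · g₀ = 267 × 9.80665 = 2618.4 m/s.
Rocket equation: Δv = v_e · ln(100,400/9,515.93) = 2618.4 × ln(10.55) = 2618.4 × 2.3562 ≈ 6169 m/s.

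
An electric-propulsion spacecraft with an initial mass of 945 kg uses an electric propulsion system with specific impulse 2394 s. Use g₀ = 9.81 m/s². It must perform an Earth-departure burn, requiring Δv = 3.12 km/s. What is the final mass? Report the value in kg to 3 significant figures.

final mass ≈ 827 kg

v_e = Isp · g₀ = 2394 × 9.81 = 23485.1 m/s.
m₀/m_f = exp(Δv / v_e) = exp(3120 / 23485.1) = exp(0.1328) = 1.1421.
m_f = m₀ / 1.1421 = 945 / 1.1421 = 827.423 kg.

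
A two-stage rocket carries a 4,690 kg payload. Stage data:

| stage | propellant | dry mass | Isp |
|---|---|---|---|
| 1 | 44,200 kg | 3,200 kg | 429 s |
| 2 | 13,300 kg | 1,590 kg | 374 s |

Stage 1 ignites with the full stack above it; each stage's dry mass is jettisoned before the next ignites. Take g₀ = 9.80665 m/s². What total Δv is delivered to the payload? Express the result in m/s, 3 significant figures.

Δv ≈ 8710 m/s

Ignition mass of stage 1 = 44,200+3,200 + 13,300+1,590 + 4,690 = 66,980 kg.
Stage 1: m₀ = 66,980 kg, m_f = 66,980 − 44,200 = 22,780 kg; Δv = 429×9.80665×ln(2.94) = 4207.1×1.0785 ≈ 4537 m/s.
Stage 2: m₀ = 19,580 kg, m_f = 19,580 − 13,300 = 6,280 kg; Δv = 374×9.80665×ln(3.118) = 3667.7×1.1371 ≈ 4171 m/s.
Total Δv = 4537 + 4171 = 8708 m/s.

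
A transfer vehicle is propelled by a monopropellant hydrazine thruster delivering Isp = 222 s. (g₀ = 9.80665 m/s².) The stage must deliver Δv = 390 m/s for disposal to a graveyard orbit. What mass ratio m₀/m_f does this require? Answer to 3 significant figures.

mass ratio ≈ 1.20

v_e = Isp · g₀ = 222 × 9.80665 = 2177.1 m/s.
m₀/m_f = exp(Δv / v_e) = exp(390 / 2177.1) = exp(0.1791) = 1.1962.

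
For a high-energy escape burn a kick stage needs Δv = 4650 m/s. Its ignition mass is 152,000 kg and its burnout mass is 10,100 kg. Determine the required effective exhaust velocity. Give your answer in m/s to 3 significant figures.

v_e ≈ 1720 m/s

ln(m₀/m_f) = ln(152000/10100) = ln(15.05) = 2.7113.
v_e = Δv / ln(m₀/m_f) = 4650 / 2.7113 = 1715.0 m/s.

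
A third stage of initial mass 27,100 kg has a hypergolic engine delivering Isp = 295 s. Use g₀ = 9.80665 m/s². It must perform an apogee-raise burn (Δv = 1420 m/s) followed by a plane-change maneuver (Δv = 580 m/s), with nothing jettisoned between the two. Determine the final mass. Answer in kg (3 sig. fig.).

v_e = Isp · g₀ = 295 × 9.80665 = 2893.0 m/s.
After the first burn: m = 27100 × exp(−1420/2893.0) = 27100 × 0.61211 = 16,588.2 kg.
After the second burn: m = 16,588.2 × exp(−580/2893.0) = 16,588.2 × 0.81833 = 13,574.6 kg.

final mass ≈ 13600 kg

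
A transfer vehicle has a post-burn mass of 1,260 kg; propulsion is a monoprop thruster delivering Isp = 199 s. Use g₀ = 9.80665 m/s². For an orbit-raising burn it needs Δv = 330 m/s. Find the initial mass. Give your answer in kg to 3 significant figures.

initial mass ≈ 1490 kg

v_e = Isp · g₀ = 199 × 9.80665 = 1951.5 m/s.
By the Tsiolkovsky rocket equation, m₀/m_f = exp(Δv / v_e) = exp(330 / 1951.5) = exp(0.1691) = 1.1842.
m₀ = m_f × 1.1842 = 1,260 × 1.1842 = 1,492.09 kg.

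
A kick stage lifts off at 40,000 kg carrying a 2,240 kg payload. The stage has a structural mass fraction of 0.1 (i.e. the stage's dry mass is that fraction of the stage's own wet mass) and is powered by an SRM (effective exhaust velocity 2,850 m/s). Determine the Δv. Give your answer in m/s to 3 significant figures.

Δv ≈ 5400 m/s

Stage wet mass = m₀ − payload = 40,000 − 2,240 = 37,760 kg.
Stage dry mass = ε × stage wet mass = 0.1 × 37,760 = 3,776 kg.
Burnout mass m_f = stage dry + payload = 3,776 + 2,240 = 6,016 kg.
From the ideal rocket equation, Δv = v_e · ln(40,000/6,016) = 2850.0 × ln(6.649) = 2850.0 × 1.8945 ≈ 5399 m/s.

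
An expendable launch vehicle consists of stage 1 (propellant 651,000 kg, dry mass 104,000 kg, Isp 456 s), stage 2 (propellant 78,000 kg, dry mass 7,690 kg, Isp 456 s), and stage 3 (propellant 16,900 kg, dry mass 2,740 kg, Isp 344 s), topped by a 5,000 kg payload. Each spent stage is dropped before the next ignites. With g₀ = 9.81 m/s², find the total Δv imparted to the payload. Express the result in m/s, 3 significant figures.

Δv ≈ 15600 m/s

Ignition mass of stage 1 = 651,000+104,000 + 78,000+7,690 + 16,900+2,740 + 5,000 = 865,330 kg.
Stage 1: m₀ = 865,330 kg, m_f = 865,330 − 651,000 = 214,330 kg; Δv = 456×9.81×ln(4.037) = 4473.4×1.3956 ≈ 6243 m/s.
Stage 2: m₀ = 110,330 kg, m_f = 110,330 − 78,000 = 32,330 kg; Δv = 456×9.81×ln(3.413) = 4473.4×1.2275 ≈ 5491 m/s.
Stage 3: m₀ = 24,640 kg, m_f = 24,640 − 16,900 = 7,740 kg; Δv = 344×9.81×ln(3.183) = 3374.6×1.1580 ≈ 3908 m/s.
Total Δv = 6243 + 5491 + 3908 = 15642 m/s.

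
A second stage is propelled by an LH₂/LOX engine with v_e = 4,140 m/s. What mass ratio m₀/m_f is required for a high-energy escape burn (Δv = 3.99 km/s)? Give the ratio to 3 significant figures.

mass ratio ≈ 2.62

From the ideal rocket equation, m₀/m_f = exp(Δv / v_e) = exp(3990 / 4140.0) = exp(0.9638) = 2.6216.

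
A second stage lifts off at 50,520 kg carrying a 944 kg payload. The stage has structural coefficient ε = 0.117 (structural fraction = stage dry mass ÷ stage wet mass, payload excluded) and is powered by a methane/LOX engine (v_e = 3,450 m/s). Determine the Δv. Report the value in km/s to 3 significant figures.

Δv ≈ 6.95 km/s

Stage wet mass = m₀ − payload = 50,520 − 944 = 49,576 kg.
Stage dry mass = ε × stage wet mass = 0.117 × 49,576 = 5,800.39 kg.
Burnout mass m_f = stage dry + payload = 5,800.39 + 944 = 6,744.39 kg.
Δv = v_e · ln(50,520/6,744.39) = 3450.0 × ln(7.491) = 3450.0 × 2.0137 ≈ 6947 m/s.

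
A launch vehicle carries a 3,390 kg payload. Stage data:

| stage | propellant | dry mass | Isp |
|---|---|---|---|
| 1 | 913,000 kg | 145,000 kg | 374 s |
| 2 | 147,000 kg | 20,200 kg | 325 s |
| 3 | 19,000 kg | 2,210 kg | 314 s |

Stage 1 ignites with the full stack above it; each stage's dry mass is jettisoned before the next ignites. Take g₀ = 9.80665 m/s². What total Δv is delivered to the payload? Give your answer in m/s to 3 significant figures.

Δv ≈ 14000 m/s

Ignition mass of stage 1 = 913,000+145,000 + 147,000+20,200 + 19,000+2,210 + 3,390 = 1,249,800 kg.
Stage 1: m₀ = 1,249,800 kg, m_f = 1,249,800 − 913,000 = 336,800 kg; Δv = 374×9.80665×ln(3.711) = 3667.7×1.3112 ≈ 4809 m/s.
Stage 2: m₀ = 191,800 kg, m_f = 191,800 − 147,000 = 44,800 kg; Δv = 325×9.80665×ln(4.281) = 3187.2×1.4542 ≈ 4635 m/s.
Stage 3: m₀ = 24,600 kg, m_f = 24,600 − 19,000 = 5,600 kg; Δv = 314×9.80665×ln(4.393) = 3079.3×1.4800 ≈ 4557 m/s.
Total Δv = 4809 + 4635 + 4557 = 14001 m/s.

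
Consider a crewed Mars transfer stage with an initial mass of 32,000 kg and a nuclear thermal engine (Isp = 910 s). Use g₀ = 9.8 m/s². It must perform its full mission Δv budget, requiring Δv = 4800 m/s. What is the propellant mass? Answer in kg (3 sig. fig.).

propellant mass ≈ 13300 kg

v_e = Isp · g₀ = 910 × 9.8 = 8918.0 m/s.
m₀/m_f = exp(Δv / v_e) = exp(4800 / 8918.0) = exp(0.5382) = 1.7130.
m_f = 32,000 / 1.7130 = 18,680.7 kg, so propellant = m₀ − m_f = 32,000 − 18,680.7 = 13,319.3 kg.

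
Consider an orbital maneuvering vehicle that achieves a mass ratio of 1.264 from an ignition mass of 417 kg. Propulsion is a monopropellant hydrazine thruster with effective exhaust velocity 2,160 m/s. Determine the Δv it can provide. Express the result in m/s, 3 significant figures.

Δv = v_e · ln(1.264) = 2160.0 × 0.2343 ≈ 506.0 m/s.

Δv ≈ 506 m/s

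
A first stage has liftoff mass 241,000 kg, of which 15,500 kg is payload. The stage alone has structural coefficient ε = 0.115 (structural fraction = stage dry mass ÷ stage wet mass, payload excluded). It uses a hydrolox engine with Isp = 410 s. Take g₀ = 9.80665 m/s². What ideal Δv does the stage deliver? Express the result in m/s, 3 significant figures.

Δv ≈ 7080 m/s

Stage wet mass = m₀ − payload = 241,000 − 15,500 = 225,500 kg.
Stage dry mass = ε × stage wet mass = 0.115 × 225,500 = 25,932.5 kg.
Burnout mass m_f = stage dry + payload = 25,932.5 + 15,500 = 41,432.5 kg.
v_e = Isp · g₀ = 410 × 9.80665 = 4020.7 m/s.
From the ideal rocket equation, Δv = v_e · ln(241,000/41,432.5) = 4020.7 × ln(5.817) = 4020.7 × 1.7607 ≈ 7079 m/s.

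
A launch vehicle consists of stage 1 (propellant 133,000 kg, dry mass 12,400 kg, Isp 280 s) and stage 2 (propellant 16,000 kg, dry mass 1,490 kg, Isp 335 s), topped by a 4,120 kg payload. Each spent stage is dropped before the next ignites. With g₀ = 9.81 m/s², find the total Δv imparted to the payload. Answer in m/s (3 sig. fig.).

Δv ≈ 8800 m/s

Ignition mass of stage 1 = 133,000+12,400 + 16,000+1,490 + 4,120 = 167,010 kg.
Stage 1: m₀ = 167,010 kg, m_f = 167,010 − 133,000 = 34,010 kg; Δv = 280×9.81×ln(4.911) = 2746.8×1.5914 ≈ 4371 m/s.
Stage 2: m₀ = 21,610 kg, m_f = 21,610 − 16,000 = 5,610 kg; Δv = 335×9.81×ln(3.852) = 3286.4×1.3486 ≈ 4432 m/s.
Total Δv = 4371 + 4432 = 8803 m/s.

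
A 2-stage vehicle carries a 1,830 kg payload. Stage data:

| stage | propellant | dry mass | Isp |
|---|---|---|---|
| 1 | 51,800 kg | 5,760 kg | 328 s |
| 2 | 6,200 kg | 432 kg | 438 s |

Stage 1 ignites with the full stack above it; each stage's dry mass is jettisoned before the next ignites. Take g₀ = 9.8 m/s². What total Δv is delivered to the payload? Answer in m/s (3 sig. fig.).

Δv ≈ 10600 m/s

Ignition mass of stage 1 = 51,800+5,760 + 6,200+432 + 1,830 = 66,022 kg.
Stage 1: m₀ = 66,022 kg, m_f = 66,022 − 51,800 = 14,222 kg; Δv = 328×9.8×ln(4.642) = 3214.4×1.5352 ≈ 4935 m/s.
Stage 2: m₀ = 8,462 kg, m_f = 8,462 − 6,200 = 2,262 kg; Δv = 438×9.8×ln(3.741) = 4292.4×1.3193 ≈ 5663 m/s.
Total Δv = 4935 + 5663 = 10598 m/s.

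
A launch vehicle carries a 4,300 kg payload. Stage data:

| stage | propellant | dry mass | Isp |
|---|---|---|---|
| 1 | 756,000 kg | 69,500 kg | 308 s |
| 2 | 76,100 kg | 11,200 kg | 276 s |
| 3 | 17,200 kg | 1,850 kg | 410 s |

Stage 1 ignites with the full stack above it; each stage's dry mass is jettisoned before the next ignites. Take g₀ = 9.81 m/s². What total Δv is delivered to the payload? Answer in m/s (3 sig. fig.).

Δv ≈ 13500 m/s

Ignition mass of stage 1 = 756,000+69,500 + 76,100+11,200 + 17,200+1,850 + 4,300 = 936,150 kg.
Stage 1: m₀ = 936,150 kg, m_f = 936,150 − 756,000 = 180,150 kg; Δv = 308×9.81×ln(5.197) = 3021.5×1.6480 ≈ 4979 m/s.
Stage 2: m₀ = 110,650 kg, m_f = 110,650 − 76,100 = 34,550 kg; Δv = 276×9.81×ln(3.203) = 2707.6×1.1640 ≈ 3152 m/s.
Stage 3: m₀ = 23,350 kg, m_f = 23,350 − 17,200 = 6,150 kg; Δv = 410×9.81×ln(3.797) = 4022.1×1.3341 ≈ 5366 m/s.
Total Δv = 4979 + 3152 + 5366 = 13497 m/s.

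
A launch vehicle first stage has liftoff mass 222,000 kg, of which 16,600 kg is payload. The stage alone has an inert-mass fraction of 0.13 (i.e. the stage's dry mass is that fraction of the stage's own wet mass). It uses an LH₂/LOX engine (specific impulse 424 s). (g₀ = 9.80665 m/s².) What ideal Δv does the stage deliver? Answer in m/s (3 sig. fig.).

Stage wet mass = m₀ − payload = 222,000 − 16,600 = 205,400 kg.
Stage dry mass = ε × stage wet mass = 0.13 × 205,400 = 26,702 kg.
Burnout mass m_f = stage dry + payload = 26,702 + 16,600 = 43,302 kg.
v_e = Isp · g₀ = 424 × 9.80665 = 4158.0 m/s.
Δv = v_e · ln(222,000/43,302) = 4158.0 × ln(5.127) = 4158.0 × 1.6345 ≈ 6796 m/s.

Δv ≈ 6800 m/s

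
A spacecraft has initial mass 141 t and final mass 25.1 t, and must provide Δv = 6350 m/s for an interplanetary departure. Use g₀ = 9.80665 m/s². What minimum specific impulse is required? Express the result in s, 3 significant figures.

ln(m₀/m_f) = ln(141000/25100) = ln(5.618) = 1.7259.
Using Δv = v_e ln(m₀/m_f): v_e = Δv / ln(m₀/m_f) = 6350 / 1.7259 = 3679.3 m/s.
Isp = v_e / g₀ = 3679.3 / 9.80665 = 375.2 s.

Isp ≈ 375 s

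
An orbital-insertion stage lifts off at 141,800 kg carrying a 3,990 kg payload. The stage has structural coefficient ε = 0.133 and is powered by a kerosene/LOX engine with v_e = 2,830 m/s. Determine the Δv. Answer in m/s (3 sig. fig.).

Δv ≈ 5230 m/s

Stage wet mass = m₀ − payload = 141,800 − 3,990 = 137,810 kg.
Stage dry mass = ε × stage wet mass = 0.133 × 137,810 = 18,328.7 kg.
Burnout mass m_f = stage dry + payload = 18,328.7 + 3,990 = 22,318.7 kg.
Δv = v_e · ln(141,800/22,318.7) = 2830.0 × ln(6.353) = 2830.0 × 1.8490 ≈ 5233 m/s.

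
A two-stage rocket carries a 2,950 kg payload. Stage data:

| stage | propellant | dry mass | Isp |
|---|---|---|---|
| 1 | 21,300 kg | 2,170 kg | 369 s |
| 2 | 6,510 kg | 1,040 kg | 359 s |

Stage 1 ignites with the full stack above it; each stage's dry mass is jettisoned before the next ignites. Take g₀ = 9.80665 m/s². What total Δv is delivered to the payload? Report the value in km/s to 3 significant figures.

Δv ≈ 6.98 km/s

Ignition mass of stage 1 = 21,300+2,170 + 6,510+1,040 + 2,950 = 33,970 kg.
Stage 1: m₀ = 33,970 kg, m_f = 33,970 − 21,300 = 12,670 kg; Δv = 369×9.80665×ln(2.681) = 3618.7×0.9862 ≈ 3569 m/s.
Stage 2: m₀ = 10,500 kg, m_f = 10,500 − 6,510 = 3,990 kg; Δv = 359×9.80665×ln(2.632) = 3520.6×0.9676 ≈ 3406 m/s.
Total Δv = 3569 + 3406 = 6975 m/s.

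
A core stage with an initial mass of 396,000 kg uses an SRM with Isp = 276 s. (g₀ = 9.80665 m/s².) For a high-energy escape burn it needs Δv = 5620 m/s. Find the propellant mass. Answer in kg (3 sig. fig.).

propellant mass ≈ 346000 kg

v_e = Isp · g₀ = 276 × 9.80665 = 2706.6 m/s.
By the Tsiolkovsky rocket equation, m₀/m_f = exp(Δv / v_e) = exp(5620 / 2706.6) = exp(2.0764) = 7.9755.
m_f = 396,000 / 7.9755 = 49,652.1 kg, so propellant = m₀ − m_f = 396,000 − 49,652.1 = 346,347.9 kg.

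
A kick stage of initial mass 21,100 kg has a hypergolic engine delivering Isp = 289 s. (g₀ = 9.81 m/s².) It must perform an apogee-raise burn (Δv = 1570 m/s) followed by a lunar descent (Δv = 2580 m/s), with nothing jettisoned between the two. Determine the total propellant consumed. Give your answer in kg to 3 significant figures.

v_e = Isp · g₀ = 289 × 9.81 = 2835.1 m/s.
After the first burn: m = 21100 × exp(−1570/2835.1) = 21100 × 0.57478 = 12,127.9 kg.
After the second burn: m = 12,127.9 × exp(−2580/2835.1) = 12,127.9 × 0.40251 = 4,881.6 kg.
Total propellant = m₀ − m_final = 21100 − 4,881.6 = 16,218.4 kg.

total propellant consumed ≈ 16200 kg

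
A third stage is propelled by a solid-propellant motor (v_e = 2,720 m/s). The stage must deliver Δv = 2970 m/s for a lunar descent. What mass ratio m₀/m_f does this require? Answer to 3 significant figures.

mass ratio ≈ 2.98

By the Tsiolkovsky rocket equation, m₀/m_f = exp(Δv / v_e) = exp(2970 / 2720.0) = exp(1.0919) = 2.9800.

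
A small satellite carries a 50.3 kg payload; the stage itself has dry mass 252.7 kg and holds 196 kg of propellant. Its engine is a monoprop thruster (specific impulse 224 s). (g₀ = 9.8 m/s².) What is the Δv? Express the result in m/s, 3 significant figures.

v_e = Isp · g₀ = 224 × 9.8 = 2195.2 m/s.
m₀ = payload + dry + propellant = 50.3 + 252.7 + 196 = 499 kg.
m_f = payload + dry = 50.3 + 252.7 = 303 kg.
Δv = v_e · ln(m₀/m_f) = 2195.2 × ln(1.647) = 2195.2 × 0.4989 ≈ 1095.1 m/s.

Δv ≈ 1100 m/s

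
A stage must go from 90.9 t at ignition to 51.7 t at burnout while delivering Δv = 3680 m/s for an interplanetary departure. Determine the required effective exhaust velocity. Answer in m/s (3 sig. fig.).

ln(m₀/m_f) = ln(90900/51700) = ln(1.758) = 0.5643.
v_e = Δv / ln(m₀/m_f) = 3680 / 0.5643 = 6521.3 m/s.

v_e ≈ 6520 m/s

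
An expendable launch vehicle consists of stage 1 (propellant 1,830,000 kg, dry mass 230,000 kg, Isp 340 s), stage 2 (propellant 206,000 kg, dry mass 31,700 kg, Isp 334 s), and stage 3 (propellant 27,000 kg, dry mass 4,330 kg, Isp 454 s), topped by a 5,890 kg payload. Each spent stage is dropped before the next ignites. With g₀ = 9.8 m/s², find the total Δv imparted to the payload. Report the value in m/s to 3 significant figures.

Δv ≈ 15400 m/s

Ignition mass of stage 1 = 1,830,000+230,000 + 206,000+31,700 + 27,000+4,330 + 5,890 = 2,334,920 kg.
Stage 1: m₀ = 2,334,920 kg, m_f = 2,334,920 − 1,830,000 = 504,920 kg; Δv = 340×9.8×ln(4.624) = 3332.0×1.5313 ≈ 5102 m/s.
Stage 2: m₀ = 274,920 kg, m_f = 274,920 − 206,000 = 68,920 kg; Δv = 334×9.8×ln(3.989) = 3273.2×1.3835 ≈ 4529 m/s.
Stage 3: m₀ = 37,220 kg, m_f = 37,220 − 27,000 = 10,220 kg; Δv = 454×9.8×ln(3.642) = 4449.2×1.2925 ≈ 5751 m/s.
Total Δv = 5102 + 4529 + 5751 = 15382 m/s.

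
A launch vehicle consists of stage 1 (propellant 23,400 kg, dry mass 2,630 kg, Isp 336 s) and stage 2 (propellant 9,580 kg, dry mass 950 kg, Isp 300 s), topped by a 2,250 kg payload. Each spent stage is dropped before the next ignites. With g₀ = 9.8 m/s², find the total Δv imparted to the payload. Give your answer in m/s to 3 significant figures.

Ignition mass of stage 1 = 23,400+2,630 + 9,580+950 + 2,250 = 38,810 kg.
Stage 1: m₀ = 38,810 kg, m_f = 38,810 − 23,400 = 15,410 kg; Δv = 336×9.8×ln(2.518) = 3292.8×0.9237 ≈ 3041 m/s.
Stage 2: m₀ = 12,780 kg, m_f = 12,780 − 9,580 = 3,200 kg; Δv = 300×9.8×ln(3.994) = 2940.0×1.3847 ≈ 4071 m/s.
Total Δv = 3041 + 4071 = 7112 m/s.

Δv ≈ 7110 m/s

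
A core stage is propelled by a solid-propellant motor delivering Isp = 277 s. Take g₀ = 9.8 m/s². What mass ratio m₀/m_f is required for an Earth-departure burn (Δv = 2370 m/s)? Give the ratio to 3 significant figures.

v_e = Isp · g₀ = 277 × 9.8 = 2714.6 m/s.
Using Δv = v_e ln(m₀/m_f): m₀/m_f = exp(Δv / v_e) = exp(2370 / 2714.6) = exp(0.8731) = 2.3942.

mass ratio ≈ 2.39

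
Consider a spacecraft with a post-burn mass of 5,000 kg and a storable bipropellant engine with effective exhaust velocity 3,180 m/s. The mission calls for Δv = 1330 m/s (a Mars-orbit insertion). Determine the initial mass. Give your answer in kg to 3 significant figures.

From the ideal rocket equation, m₀/m_f = exp(Δv / v_e) = exp(1330 / 3180.0) = exp(0.4182) = 1.5193.
m₀ = m_f × 1.5193 = 5,000 × 1.5193 = 7,596.5 kg.

initial mass ≈ 7600 kg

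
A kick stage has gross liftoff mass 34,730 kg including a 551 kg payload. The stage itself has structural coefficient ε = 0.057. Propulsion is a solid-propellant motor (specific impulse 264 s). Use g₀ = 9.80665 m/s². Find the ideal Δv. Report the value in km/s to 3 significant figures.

Δv ≈ 6.81 km/s

Stage wet mass = m₀ − payload = 34,730 − 551 = 34,179 kg.
Stage dry mass = ε × stage wet mass = 0.057 × 34,179 = 1,948.2 kg.
Burnout mass m_f = stage dry + payload = 1,948.2 + 551 = 2,499.2 kg.
v_e = Isp · g₀ = 264 × 9.80665 = 2589.0 m/s.
Δv = v_e · ln(34,730/2,499.2) = 2589.0 × ln(13.9) = 2589.0 × 2.6316 ≈ 6813 m/s.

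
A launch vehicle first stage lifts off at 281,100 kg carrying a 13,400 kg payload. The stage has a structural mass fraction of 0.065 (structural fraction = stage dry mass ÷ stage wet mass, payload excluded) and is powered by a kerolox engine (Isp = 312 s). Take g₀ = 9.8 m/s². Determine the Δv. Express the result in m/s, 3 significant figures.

Δv ≈ 6760 m/s

Stage wet mass = m₀ − payload = 281,100 − 13,400 = 267,700 kg.
Stage dry mass = ε × stage wet mass = 0.065 × 267,700 = 17,400.5 kg.
Burnout mass m_f = stage dry + payload = 17,400.5 + 13,400 = 30,800.5 kg.
v_e = Isp · g₀ = 312 × 9.8 = 3057.6 m/s.
Δv = v_e · ln(281,100/30,800.5) = 3057.6 × ln(9.126) = 3057.6 × 2.2112 ≈ 6761 m/s.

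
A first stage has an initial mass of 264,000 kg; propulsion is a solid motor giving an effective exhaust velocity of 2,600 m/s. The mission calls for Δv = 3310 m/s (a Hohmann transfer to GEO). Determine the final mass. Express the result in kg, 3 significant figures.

final mass ≈ 73900 kg

From the ideal rocket equation, m₀/m_f = exp(Δv / v_e) = exp(3310 / 2600.0) = exp(1.2731) = 3.5718.
m_f = m₀ / 3.5718 = 264,000 / 3.5718 = 73,912.3 kg.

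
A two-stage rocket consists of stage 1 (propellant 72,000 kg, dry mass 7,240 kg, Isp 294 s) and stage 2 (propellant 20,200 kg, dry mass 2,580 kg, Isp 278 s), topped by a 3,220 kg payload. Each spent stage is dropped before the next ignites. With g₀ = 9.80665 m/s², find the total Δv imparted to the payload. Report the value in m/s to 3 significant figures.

Δv ≈ 7410 m/s

Ignition mass of stage 1 = 72,000+7,240 + 20,200+2,580 + 3,220 = 105,240 kg.
Stage 1: m₀ = 105,240 kg, m_f = 105,240 − 72,000 = 33,240 kg; Δv = 294×9.80665×ln(3.166) = 2883.2×1.1525 ≈ 3323 m/s.
Stage 2: m₀ = 26,000 kg, m_f = 26,000 − 20,200 = 5,800 kg; Δv = 278×9.80665×ln(4.483) = 2726.2×1.5002 ≈ 4090 m/s.
Total Δv = 3323 + 4090 = 7413 m/s.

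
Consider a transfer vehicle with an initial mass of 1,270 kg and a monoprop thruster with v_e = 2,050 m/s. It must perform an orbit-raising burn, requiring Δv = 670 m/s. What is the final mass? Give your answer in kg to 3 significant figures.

final mass ≈ 916 kg

From the ideal rocket equation, m₀/m_f = exp(Δv / v_e) = exp(670 / 2050.0) = exp(0.3268) = 1.3866.
m_f = m₀ / 1.3866 = 1,270 / 1.3866 = 915.909 kg.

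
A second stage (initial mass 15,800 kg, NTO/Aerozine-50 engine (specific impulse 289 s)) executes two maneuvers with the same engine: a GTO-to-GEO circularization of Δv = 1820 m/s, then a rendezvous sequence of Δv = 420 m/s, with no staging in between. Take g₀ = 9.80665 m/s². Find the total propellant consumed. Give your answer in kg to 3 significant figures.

v_e = Isp · g₀ = 289 × 9.80665 = 2834.1 m/s.
After the first burn: m = 15800 × exp(−1820/2834.1) = 15800 × 0.52615 = 8,313.17 kg.
After the second burn: m = 8,313.17 × exp(−420/2834.1) = 8,313.17 × 0.86226 = 7,168.11 kg.
Total propellant = m₀ − m_final = 15800 − 7,168.11 = 8,631.89 kg.

total propellant consumed ≈ 8630 kg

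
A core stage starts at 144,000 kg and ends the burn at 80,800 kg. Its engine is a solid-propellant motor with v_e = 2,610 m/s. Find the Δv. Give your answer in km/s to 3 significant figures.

From the ideal rocket equation, Δv = v_e · ln(m₀/m_f) = 2610.0 × ln(1.782) = 2610.0 × 0.5778 ≈ 1508.2 m/s.

Δv ≈ 1.51 km/s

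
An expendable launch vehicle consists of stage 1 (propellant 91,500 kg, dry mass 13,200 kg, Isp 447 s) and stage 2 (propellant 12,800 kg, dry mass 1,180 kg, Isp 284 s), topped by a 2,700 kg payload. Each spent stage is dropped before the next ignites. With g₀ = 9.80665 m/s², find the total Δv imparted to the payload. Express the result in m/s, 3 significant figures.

Δv ≈ 10200 m/s

Ignition mass of stage 1 = 91,500+13,200 + 12,800+1,180 + 2,700 = 121,380 kg.
Stage 1: m₀ = 121,380 kg, m_f = 121,380 − 91,500 = 29,880 kg; Δv = 447×9.80665×ln(4.062) = 4383.6×1.4017 ≈ 6145 m/s.
Stage 2: m₀ = 16,680 kg, m_f = 16,680 − 12,800 = 3,880 kg; Δv = 284×9.80665×ln(4.299) = 2785.1×1.4584 ≈ 4062 m/s.
Total Δv = 6145 + 4062 = 10207 m/s.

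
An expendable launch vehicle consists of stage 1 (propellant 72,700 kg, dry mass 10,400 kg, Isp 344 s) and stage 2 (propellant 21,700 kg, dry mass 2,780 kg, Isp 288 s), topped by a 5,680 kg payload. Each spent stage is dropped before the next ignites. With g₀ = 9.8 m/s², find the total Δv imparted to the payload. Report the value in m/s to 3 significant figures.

Ignition mass of stage 1 = 72,700+10,400 + 21,700+2,780 + 5,680 = 113,260 kg.
Stage 1: m₀ = 113,260 kg, m_f = 113,260 − 72,700 = 40,560 kg; Δv = 344×9.8×ln(2.792) = 3371.2×1.0269 ≈ 3462 m/s.
Stage 2: m₀ = 30,160 kg, m_f = 30,160 − 21,700 = 8,460 kg; Δv = 288×9.8×ln(3.565) = 2822.4×1.2712 ≈ 3588 m/s.
Total Δv = 3462 + 3588 = 7050 m/s.

Δv ≈ 7050 m/s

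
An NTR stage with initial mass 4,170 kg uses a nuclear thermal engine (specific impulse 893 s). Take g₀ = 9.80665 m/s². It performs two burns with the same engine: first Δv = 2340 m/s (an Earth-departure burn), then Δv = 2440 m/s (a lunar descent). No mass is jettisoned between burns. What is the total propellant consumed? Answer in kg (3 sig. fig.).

v_e = Isp · g₀ = 893 × 9.80665 = 8757.3 m/s.
After the first burn: m = 4170 × exp(−2340/8757.3) = 4170 × 0.76552 = 3,192.22 kg.
After the second burn: m = 3,192.22 × exp(−2440/8757.3) = 3,192.22 × 0.75682 = 2,415.94 kg.
Total propellant = m₀ − m_final = 4170 − 2,415.94 = 1,754.06 kg.

total propellant consumed ≈ 1750 kg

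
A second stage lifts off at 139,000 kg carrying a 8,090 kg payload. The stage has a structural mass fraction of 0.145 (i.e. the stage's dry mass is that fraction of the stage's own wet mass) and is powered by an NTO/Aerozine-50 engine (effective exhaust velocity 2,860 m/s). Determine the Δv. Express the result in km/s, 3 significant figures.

Δv ≈ 4.68 km/s

Stage wet mass = m₀ − payload = 139,000 − 8,090 = 130,910 kg.
Stage dry mass = ε × stage wet mass = 0.145 × 130,910 = 18,982 kg.
Burnout mass m_f = stage dry + payload = 18,982 + 8,090 = 27,072 kg.
Δv = v_e · ln(139,000/27,072) = 2860.0 × ln(5.134) = 2860.0 × 1.6360 ≈ 4679 m/s.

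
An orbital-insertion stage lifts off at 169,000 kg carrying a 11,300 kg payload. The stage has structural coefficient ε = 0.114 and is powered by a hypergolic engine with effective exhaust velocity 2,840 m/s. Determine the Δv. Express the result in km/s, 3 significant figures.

Δv ≈ 4.98 km/s

Stage wet mass = m₀ − payload = 169,000 − 11,300 = 157,700 kg.
Stage dry mass = ε × stage wet mass = 0.114 × 157,700 = 17,977.8 kg.
Burnout mass m_f = stage dry + payload = 17,977.8 + 11,300 = 29,277.8 kg.
Δv = v_e · ln(169,000/29,277.8) = 2840.0 × ln(5.772) = 2840.0 × 1.7531 ≈ 4979 m/s.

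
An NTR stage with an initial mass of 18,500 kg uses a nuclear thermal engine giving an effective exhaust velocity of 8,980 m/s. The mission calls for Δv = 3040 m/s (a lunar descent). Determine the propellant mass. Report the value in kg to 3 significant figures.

Using Δv = v_e ln(m₀/m_f): m₀/m_f = exp(Δv / v_e) = exp(3040 / 8980.0) = exp(0.3385) = 1.4029.
m_f = 18,500 / 1.4029 = 13,187 kg, so propellant = m₀ − m_f = 18,500 − 13,187 = 5,313 kg.

propellant mass ≈ 5310 kg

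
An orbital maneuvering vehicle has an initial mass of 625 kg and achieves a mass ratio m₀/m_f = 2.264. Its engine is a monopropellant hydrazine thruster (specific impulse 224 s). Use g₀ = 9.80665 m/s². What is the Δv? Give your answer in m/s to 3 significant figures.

v_e = Isp · g₀ = 224 × 9.80665 = 2196.7 m/s.
Δv = v_e · ln(2.264) = 2196.7 × 0.8171 ≈ 1795.0 m/s.

Δv ≈ 1790 m/s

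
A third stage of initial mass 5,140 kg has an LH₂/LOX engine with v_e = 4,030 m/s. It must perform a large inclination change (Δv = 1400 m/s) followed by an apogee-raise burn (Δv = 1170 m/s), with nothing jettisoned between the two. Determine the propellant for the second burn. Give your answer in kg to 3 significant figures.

After the first burn: m = 5140 × exp(−1400/4030.0) = 5140 × 0.70653 = 3,631.56 kg.
After the second burn: m = 3,631.56 × exp(−1170/4030.0) = 3,631.56 × 0.74802 = 2,716.48 kg.
Second-burn propellant = 3,631.56 − 2,716.48 = 915.08 kg.

propellant for the second burn ≈ 915 kg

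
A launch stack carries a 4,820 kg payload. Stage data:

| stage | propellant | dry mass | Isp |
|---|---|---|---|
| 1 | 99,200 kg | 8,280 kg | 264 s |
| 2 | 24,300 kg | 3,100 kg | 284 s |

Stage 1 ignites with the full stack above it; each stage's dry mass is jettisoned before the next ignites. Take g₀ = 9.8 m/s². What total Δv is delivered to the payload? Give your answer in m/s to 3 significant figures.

Δv ≈ 7110 m/s

Ignition mass of stage 1 = 99,200+8,280 + 24,300+3,100 + 4,820 = 139,700 kg.
Stage 1: m₀ = 139,700 kg, m_f = 139,700 − 99,200 = 40,500 kg; Δv = 264×9.8×ln(3.449) = 2587.2×1.2382 ≈ 3203 m/s.
Stage 2: m₀ = 32,220 kg, m_f = 32,220 − 24,300 = 7,920 kg; Δv = 284×9.8×ln(4.068) = 2783.2×1.4032 ≈ 3905 m/s.
Total Δv = 3203 + 3905 = 7108 m/s.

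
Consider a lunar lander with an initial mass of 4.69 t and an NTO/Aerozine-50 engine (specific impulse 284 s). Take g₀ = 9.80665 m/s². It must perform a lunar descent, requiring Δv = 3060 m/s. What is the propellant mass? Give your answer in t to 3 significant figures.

propellant mass ≈ 3.13 t

v_e = Isp · g₀ = 284 × 9.80665 = 2785.1 m/s.
m₀/m_f = exp(Δv / v_e) = exp(3060 / 2785.1) = exp(1.0987) = 3.0003.
m_f = 4.69 / 3.0003 = 1.56318 t, so propellant = m₀ − m_f = 4.69 − 1.56318 = 3.12682 t.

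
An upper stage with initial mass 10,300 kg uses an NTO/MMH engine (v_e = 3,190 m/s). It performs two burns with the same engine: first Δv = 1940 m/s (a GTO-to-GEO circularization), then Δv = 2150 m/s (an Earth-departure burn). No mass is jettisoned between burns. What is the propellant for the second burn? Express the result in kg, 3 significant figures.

After the first burn: m = 10300 × exp(−1940/3190.0) = 10300 × 0.54436 = 5,606.91 kg.
After the second burn: m = 5,606.91 × exp(−2150/3190.0) = 5,606.91 × 0.50968 = 2,857.73 kg.
Second-burn propellant = 5,606.91 − 2,857.73 = 2,749.18 kg.

propellant for the second burn ≈ 2750 kg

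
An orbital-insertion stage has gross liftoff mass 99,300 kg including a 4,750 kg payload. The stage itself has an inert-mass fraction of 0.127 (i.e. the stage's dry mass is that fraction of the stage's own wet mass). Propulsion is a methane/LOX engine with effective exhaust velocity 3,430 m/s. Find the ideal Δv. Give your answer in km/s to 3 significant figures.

Δv ≈ 6.10 km/s

Stage wet mass = m₀ − payload = 99,300 − 4,750 = 94,550 kg.
Stage dry mass = ε × stage wet mass = 0.127 × 94,550 = 12,007.9 kg.
Burnout mass m_f = stage dry + payload = 12,007.9 + 4,750 = 16,757.9 kg.
Using Δv = v_e ln(m₀/m_f): Δv = v_e · ln(99,300/16,757.9) = 3430.0 × ln(5.926) = 3430.0 × 1.7793 ≈ 6103 m/s.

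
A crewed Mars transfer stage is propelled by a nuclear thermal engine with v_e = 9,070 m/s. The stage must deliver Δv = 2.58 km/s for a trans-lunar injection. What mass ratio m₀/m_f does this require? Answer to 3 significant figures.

m₀/m_f = exp(Δv / v_e) = exp(2580 / 9070.0) = exp(0.2845) = 1.3290.

mass ratio ≈ 1.33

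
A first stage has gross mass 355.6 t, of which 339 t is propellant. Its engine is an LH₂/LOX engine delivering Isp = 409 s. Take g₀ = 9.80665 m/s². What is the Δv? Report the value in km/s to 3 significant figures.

Δv ≈ 12.3 km/s

v_e = Isp · g₀ = 409 × 9.80665 = 4010.9 m/s.
m_f = m₀ − m_prop = 355.6 − 339 = 16.6 t.
Δv = v_e · ln(m₀/m_f) = 4010.9 × ln(21.42) = 4010.9 × 3.0644 ≈ 12291.1 m/s.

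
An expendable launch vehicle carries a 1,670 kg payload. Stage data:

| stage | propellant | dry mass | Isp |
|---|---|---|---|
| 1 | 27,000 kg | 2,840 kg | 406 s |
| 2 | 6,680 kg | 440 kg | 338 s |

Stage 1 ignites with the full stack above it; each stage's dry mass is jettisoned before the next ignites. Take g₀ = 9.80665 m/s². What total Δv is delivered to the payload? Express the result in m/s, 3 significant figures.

Ignition mass of stage 1 = 27,000+2,840 + 6,680+440 + 1,670 = 38,630 kg.
Stage 1: m₀ = 38,630 kg, m_f = 38,630 − 27,000 = 11,630 kg; Δv = 406×9.80665×ln(3.322) = 3981.5×1.2004 ≈ 4780 m/s.
Stage 2: m₀ = 8,790 kg, m_f = 8,790 − 6,680 = 2,110 kg; Δv = 338×9.80665×ln(4.166) = 3314.6×1.4269 ≈ 4730 m/s.
Total Δv = 4780 + 4730 = 9510 m/s.

Δv ≈ 9510 m/s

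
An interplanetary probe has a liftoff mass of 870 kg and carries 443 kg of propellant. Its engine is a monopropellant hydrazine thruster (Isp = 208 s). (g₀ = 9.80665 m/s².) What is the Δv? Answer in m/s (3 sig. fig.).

Δv ≈ 1450 m/s

v_e = Isp · g₀ = 208 × 9.80665 = 2039.8 m/s.
m_f = m₀ − m_prop = 870 − 443 = 427 kg.
Using Δv = v_e ln(m₀/m_f): Δv = v_e · ln(m₀/m_f) = 2039.8 × ln(2.037) = 2039.8 × 0.7117 ≈ 1451.7 m/s.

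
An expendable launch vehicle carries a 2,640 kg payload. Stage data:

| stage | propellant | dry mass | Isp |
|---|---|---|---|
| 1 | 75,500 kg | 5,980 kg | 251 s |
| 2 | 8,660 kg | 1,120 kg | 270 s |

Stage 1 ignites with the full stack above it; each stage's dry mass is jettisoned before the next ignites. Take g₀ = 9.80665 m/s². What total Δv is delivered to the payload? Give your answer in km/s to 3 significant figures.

Δv ≈ 7.18 km/s

Ignition mass of stage 1 = 75,500+5,980 + 8,660+1,120 + 2,640 = 93,900 kg.
Stage 1: m₀ = 93,900 kg, m_f = 93,900 − 75,500 = 18,400 kg; Δv = 251×9.80665×ln(5.103) = 2461.5×1.6299 ≈ 4012 m/s.
Stage 2: m₀ = 12,420 kg, m_f = 12,420 − 8,660 = 3,760 kg; Δv = 270×9.80665×ln(3.303) = 2647.8×1.1949 ≈ 3164 m/s.
Total Δv = 4012 + 3164 = 7176 m/s.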